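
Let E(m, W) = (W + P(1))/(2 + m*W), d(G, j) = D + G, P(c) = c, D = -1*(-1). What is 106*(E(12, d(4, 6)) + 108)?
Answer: 355206/31 ≈ 11458.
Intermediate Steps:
D = 1
d(G, j) = 1 + G
E(m, W) = (1 + W)/(2 + W*m) (E(m, W) = (W + 1)/(2 + m*W) = (1 + W)/(2 + W*m))
106*(E(12, d(4, 6)) + 108) = 106*((1 + (1 + 4))/(2 + (1 + 4)*12) + 108) = 106*((1 + 5)/(2 + 5*12) + 108) = 106*(6/(2 + 60) + 108) = 106*(6/62 + 108) = 106*((1/62)*6 + 108) = 106*(3/31 + 108) = 106*(3351/31) = 355206/31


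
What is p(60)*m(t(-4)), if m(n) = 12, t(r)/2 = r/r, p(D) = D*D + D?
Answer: 43920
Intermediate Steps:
p(D) = D + D² (p(D) = D² + D = D + D²)
t(r) = 2 (t(r) = 2*(r/r) = 2*1 = 2)
p(60)*m(t(-4)) = (60*(1 + 60))*12 = (60*61)*12 = 3660*12 = 43920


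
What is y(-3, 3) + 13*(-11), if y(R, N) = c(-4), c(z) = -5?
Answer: -148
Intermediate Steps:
y(R, N) = -5
y(-3, 3) + 13*(-11) = -5 + 13*(-11) = -5 - 143 = -148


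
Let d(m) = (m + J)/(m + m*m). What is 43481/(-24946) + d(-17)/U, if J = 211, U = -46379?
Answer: -137130370213/78673996312 ≈ -1.7430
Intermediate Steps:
d(m) = (211 + m)/(m + m²) (d(m) = (m + 211)/(m + m*m) = (211 + m)/(m + m²))
43481/(-24946) + d(-17)/U = 43481/(-24946) + ((211 - 17)/((-17)*(1 - 17)))/(-46379) = 43481*(-1/24946) - 1/17*194/(-16)*(-1/46379) = -43481/24946 - 1/17*(-1/16)*194*(-1/46379) = -43481/24946 + (97/136)*(-1/46379) = -43481/24946 - 97/6307544 = -137130370213/78673996312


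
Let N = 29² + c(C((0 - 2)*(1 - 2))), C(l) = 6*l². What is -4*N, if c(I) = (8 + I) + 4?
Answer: -3508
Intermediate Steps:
c(I) = 12 + I
N = 877 (N = 29² + (12 + 6*((0 - 2)*(1 - 2))²) = 841 + (12 + 6*(-2*(-1))²) = 841 + (12 + 6*2²) = 841 + (12 + 6*4) = 841 + (12 + 24) = 841 + 36 = 877)
-4*N = -4*877 = -3508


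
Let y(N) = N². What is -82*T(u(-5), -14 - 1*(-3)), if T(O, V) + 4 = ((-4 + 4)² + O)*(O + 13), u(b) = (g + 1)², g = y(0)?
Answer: -820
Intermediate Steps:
g = 0 (g = 0² = 0)
u(b) = 1 (u(b) = (0 + 1)² = 1² = 1)
T(O, V) = -4 + O*(13 + O) (T(O, V) = -4 + ((-4 + 4)² + O)*(O + 13) = -4 + (0² + O)*(13 + O) = -4 + (0 + O)*(13 + O) = -4 + O*(13 + O))
-82*T(u(-5), -14 - 1*(-3)) = -82*(-4 + 1² + 13*1) = -82*(-4 + 1 + 13) = -82*10 = -820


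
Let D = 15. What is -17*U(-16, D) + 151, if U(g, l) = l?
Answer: -104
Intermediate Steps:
-17*U(-16, D) + 151 = -17*15 + 151 = -255 + 151 = -104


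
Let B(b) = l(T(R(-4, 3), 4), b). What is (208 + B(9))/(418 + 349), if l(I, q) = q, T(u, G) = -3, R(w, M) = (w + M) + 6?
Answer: 217/767 ≈ 0.28292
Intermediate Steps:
R(w, M) = 6 + M + w (R(w, M) = (M + w) + 6 = 6 + M + w)
B(b) = b
(208 + B(9))/(418 + 349) = (208 + 9)/(418 + 349) = 217/767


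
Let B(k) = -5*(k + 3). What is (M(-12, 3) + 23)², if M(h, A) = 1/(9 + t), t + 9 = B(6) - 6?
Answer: 1373584/2601 ≈ 528.10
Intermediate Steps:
B(k) = -15 - 5*k (B(k) = -5*(3 + k) = -15 - 5*k)
t = -60 (t = -9 + ((-15 - 5*6) - 6) = -9 + ((-15 - 30) - 6) = -9 + (-45 - 6) = -9 - 51 = -60)
M(h, A) = -1/51 (M(h, A) = 1/(9 - 60) = 1/(-51) = -1/51)
(M(-12, 3) + 23)² = (-1/51 + 23)² = (1172/51)² = 1373584/2601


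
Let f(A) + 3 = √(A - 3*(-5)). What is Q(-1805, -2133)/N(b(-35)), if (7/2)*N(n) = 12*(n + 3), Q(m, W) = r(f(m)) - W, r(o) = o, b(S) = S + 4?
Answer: -355/16 - I*√1790/96 ≈ -22.188 - 0.44071*I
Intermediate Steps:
b(S) = 4 + S
f(A) = -3 + √(15 + A) (f(A) = -3 + √(A - 3*(-5)) = -3 + √(A + 15) = -3 + √(15 + A))
Q(m, W) = -3 + √(15 + m) - W (Q(m, W) = (-3 + √(15 + m)) - W = -3 + √(15 + m) - W)
N(n) = 72/7 + 24*n/7 (N(n) = 2*(12*(n + 3))/7 = 2*(12*(3 + n))/7 = 2*(36 + 12*n)/7 = 72/7 + 24*n/7)
Q(-1805, -2133)/N(b(-35)) = (-3 + √(15 - 1805) - 1*(-2133))/(72/7 + 24*(4 - 35)/7) = (-3 + √(-1790) + 2133)/(72/7 + (24/7)*(-31)) = (-3 + I*√1790 + 2133)/(72/7 - 744/7) = (2130 + I*√1790)/(-96) = (2130 + I*√1790)*(-1/96) = -355/16 - I*√1790/96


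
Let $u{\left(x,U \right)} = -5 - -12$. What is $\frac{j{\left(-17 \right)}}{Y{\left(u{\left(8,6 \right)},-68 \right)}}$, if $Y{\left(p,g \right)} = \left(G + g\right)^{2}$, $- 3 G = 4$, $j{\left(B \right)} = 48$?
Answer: $\frac{27}{2704} \approx 0.0099852$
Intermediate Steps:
$u{\left(x,U \right)} = 7$ ($u{\left(x,U \right)} = -5 + 12 = 7$)
$G = - \frac{4}{3}$ ($G = \left(- \frac{1}{3}\right) 4 = - \frac{4}{3} \approx -1.3333$)
$Y{\left(p,g \right)} = \left(- \frac{4}{3} + g\right)^{2}$
$\frac{j{\left(-17 \right)}}{Y{\left(u{\left(8,6 \right)},-68 \right)}} = \frac{48}{\frac{1}{9} \left(-4 + 3 \left(-68\right)\right)^{2}} = \frac{48}{\frac{1}{9} \left(-4 - 204\right)^{2}} = \frac{48}{\frac{1}{9} \left(-208\right)^{2}} = \frac{48}{\frac{1}{9} \cdot 43264} = \frac{48}{\frac{43264}{9}} = 48 \cdot \frac{9}{43264} = \frac{27}{2704}$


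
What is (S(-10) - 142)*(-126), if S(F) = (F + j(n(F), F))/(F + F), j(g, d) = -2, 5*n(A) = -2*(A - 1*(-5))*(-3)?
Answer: 89082/5 ≈ 17816.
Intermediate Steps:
n(A) = 6 + 6*A/5 (n(A) = (-2*(A - 1*(-5))*(-3))/5 = (-2*(A + 5)*(-3))/5 = (-2*(5 + A)*(-3))/5 = ((-10 - 2*A)*(-3))/5 = (30 + 6*A)/5 = 6 + 6*A/5)
S(F) = (-2 + F)/(2*F) (S(F) = (F - 2)/(F + F) = (-2 + F)/((2*F)) = (-2 + F)*(1/(2*F)) = (-2 + F)/(2*F))
(S(-10) - 142)*(-126) = ((1/2)*(-2 - 10)/(-10) - 142)*(-126) = ((1/2)*(-1/10)*(-12) - 142)*(-126) = (3/5 - 142)*(-126) = -707/5*(-126) = 89082/5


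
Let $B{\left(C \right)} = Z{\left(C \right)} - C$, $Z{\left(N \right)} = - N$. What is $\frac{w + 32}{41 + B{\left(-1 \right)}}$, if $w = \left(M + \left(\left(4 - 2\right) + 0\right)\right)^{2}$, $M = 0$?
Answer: $\frac{36}{43} \approx 0.83721$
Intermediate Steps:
$B{\left(C \right)} = - 2 C$ ($B{\left(C \right)} = - C - C = - 2 C$)
$w = 4$ ($w = \left(0 + \left(\left(4 - 2\right) + 0\right)\right)^{2} = \left(0 + \left(2 + 0\right)\right)^{2} = \left(0 + 2\right)^{2} = 2^{2} = 4$)
$\frac{w + 32}{41 + B{\left(-1 \right)}} = \frac{4 + 32}{41 - -2} = \frac{36}{41 + 2} = \frac{36}{43}$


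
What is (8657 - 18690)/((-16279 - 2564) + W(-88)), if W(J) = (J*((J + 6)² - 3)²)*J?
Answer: -10033/349810717861 ≈ -2.8681e-8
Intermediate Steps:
W(J) = J²*(-3 + (6 + J)²)² (W(J) = (J*((6 + J)² - 3)²)*J = (J*(-3 + (6 + J)²)²)*J = J²*(-3 + (6 + J)²)²)
(8657 - 18690)/((-16279 - 2564) + W(-88)) = (8657 - 18690)/((-16279 - 2564) + (-88)²*(-3 + (6 - 88)²)²) = -10033/(-18843 + 7744*(-3 + (-82)²)²) = -10033/(-18843 + 7744*(-3 + 6724)²) = -10033/(-18843 + 7744*6721²) = -10033/(-18843 + 7744*45171841) = -10033/(-18843 + 349810736704) = -10033/349810717861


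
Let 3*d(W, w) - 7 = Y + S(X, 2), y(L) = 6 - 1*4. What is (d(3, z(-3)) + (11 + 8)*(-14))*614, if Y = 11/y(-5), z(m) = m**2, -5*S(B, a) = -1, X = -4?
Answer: -2410871/15 ≈ -1.6072e+5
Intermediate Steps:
S(B, a) = 1/5 (S(B, a) = -1/5*(-1) = 1/5)
y(L) = 2 (y(L) = 6 - 4 = 2)
Y = 11/2 ≈ 5.5000
d(W, w) = 127/30 (d(W, w) = 7/3 + (11/2 + 1/5)/3 = 7/3 + (1/3)*(57/10) = 7/3 + 19/10 = 127/30)
(d(3, z(-3)) + (11 + 8)*(-14))*614 = (127/30 + (11 + 8)*(-14))*614 = (127/30 + 19*(-14))*614 = (127/30 - 266)*614 = -7853/30*614 = -2410871/15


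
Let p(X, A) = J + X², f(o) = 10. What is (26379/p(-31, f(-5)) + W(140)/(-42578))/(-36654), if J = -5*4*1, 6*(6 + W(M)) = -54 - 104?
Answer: -3369586463/4405726275876 ≈ -0.00076482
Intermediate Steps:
W(M) = -97/3 (W(M) = -6 + (-54 - 104)/6 = -6 + (⅙)*(-158) = -6 - 79/3 = -97/3)
J = -20 (J = -20*1 = -20)
p(X, A) = -20 + X²
(26379/p(-31, f(-5)) + W(140)/(-42578))/(-36654) = (26379/(-20 + (-31)²) - 97/3/(-42578))/(-36654) = (26379/(-20 + 961) - 97/3*(-1/42578))*(-1/36654) = (26379/941 + 97/127734)*(-1/36654) = (3369586463/120197694)*(-1/36654) = -3369586463/4405726275876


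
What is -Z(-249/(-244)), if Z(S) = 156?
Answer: -156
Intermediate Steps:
-Z(-249/(-244)) = -1*156 = -156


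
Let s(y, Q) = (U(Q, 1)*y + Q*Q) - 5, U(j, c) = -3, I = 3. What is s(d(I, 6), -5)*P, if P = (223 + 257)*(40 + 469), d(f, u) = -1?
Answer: 5619360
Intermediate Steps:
s(y, Q) = -5 + Q² - 3*y (s(y, Q) = (-3*y + Q*Q) - 5 = (-3*y + Q²) - 5 = (Q² - 3*y) - 5 = -5 + Q² - 3*y)
P = 244320 (P = 480*509 = 244320)
s(d(I, 6), -5)*P = (-5 + (-5)² - 3*(-1))*244320 = (-5 + 25 + 3)*244320 = 23*244320 = 5619360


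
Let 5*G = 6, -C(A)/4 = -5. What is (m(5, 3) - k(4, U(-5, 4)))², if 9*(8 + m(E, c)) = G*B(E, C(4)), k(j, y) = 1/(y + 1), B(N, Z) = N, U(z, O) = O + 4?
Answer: 4489/81 ≈ 55.420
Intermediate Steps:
U(z, O) = 4 + O
C(A) = 20 (C(A) = -4*(-5) = 20)
G = 6/5 (G = (⅕)*6 = 6/5 ≈ 1.2000)
k(j, y) = 1/(1 + y)
m(E, c) = -8 + 2*E/15 (m(E, c) = -8 + (6*E/5)/9 = -8 + 2*E/15)
(m(5, 3) - k(4, U(-5, 4)))² = ((-8 + (2/15)*5) - 1/(1 + (4 + 4)))² = ((-8 + ⅔) - 1/(1 + 8))² = (-22/3 - 1/9)² = (-22/3 - 1*⅑)² = (-22/3 - ⅑)² = (-67/9)² = 4489/81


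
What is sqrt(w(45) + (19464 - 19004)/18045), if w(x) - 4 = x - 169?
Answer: 2*I*sqrt(43407047)/1203 ≈ 10.953*I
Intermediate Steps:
w(x) = -165 + x (w(x) = 4 + (x - 169) = 4 + (-169 + x) = -165 + x)
sqrt(w(45) + (19464 - 19004)/18045) = sqrt((-165 + 45) + (19464 - 19004)/18045) = sqrt(-120 + 460*(1/18045)) = sqrt(-120 + 92/3609) = sqrt(-432988/3609) = 2*I*sqrt(43407047)/1203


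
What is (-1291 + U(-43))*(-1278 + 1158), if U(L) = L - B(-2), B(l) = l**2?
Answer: 160560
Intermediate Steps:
U(L) = -4 + L (U(L) = L - 1*(-2)**2 = L - 1*4 = L - 4 = -4 + L)
(-1291 + U(-43))*(-1278 + 1158) = (-1291 + (-4 - 43))*(-1278 + 1158) = (-1291 - 47)*(-120) = -1338*(-120) = 160560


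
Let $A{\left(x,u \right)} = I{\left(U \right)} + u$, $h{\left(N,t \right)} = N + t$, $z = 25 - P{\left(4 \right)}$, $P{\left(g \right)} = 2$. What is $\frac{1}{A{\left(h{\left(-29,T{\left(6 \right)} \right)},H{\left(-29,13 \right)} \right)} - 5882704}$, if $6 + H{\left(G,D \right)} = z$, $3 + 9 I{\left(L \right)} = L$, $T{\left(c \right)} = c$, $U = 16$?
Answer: $- \frac{9}{52944170} \approx -1.6999 \cdot 10^{-7}$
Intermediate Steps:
$I{\left(L \right)} = - \frac{1}{3} + \frac{L}{9}$
$z = 23$ ($z = 25 - 2 = 23$)
$H{\left(G,D \right)} = 17$ ($H{\left(G,D \right)} = -6 + 23 = 17$)
$A{\left(x,u \right)} = \frac{13}{9} + u$ ($A{\left(x,u \right)} = \left(- \frac{1}{3} + \frac{1}{9} \cdot 16\right) + u = \left(- \frac{1}{3} + \frac{16}{9}\right) + u = \frac{13}{9} + u$)
$\frac{1}{A{\left(h{\left(-29,T{\left(6 \right)} \right)},H{\left(-29,13 \right)} \right)} - 5882704} = \frac{1}{\left(\frac{13}{9} + 17\right) - 5882704} = \frac{1}{\frac{166}{9} - 5882704} = \frac{1}{- \frac{52944170}{9}} = - \frac{9}{52944170}$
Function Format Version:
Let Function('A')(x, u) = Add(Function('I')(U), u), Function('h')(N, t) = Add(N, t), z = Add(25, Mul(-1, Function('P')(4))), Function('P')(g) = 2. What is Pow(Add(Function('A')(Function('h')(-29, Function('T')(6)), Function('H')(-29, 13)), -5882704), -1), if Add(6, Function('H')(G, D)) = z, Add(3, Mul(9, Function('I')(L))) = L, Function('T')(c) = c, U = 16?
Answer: Rational(-9, 52944170) ≈ -1.6999e-7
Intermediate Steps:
Function('I')(L) = Add(Rational(-1, 3), Mul(Rational(1, 9), L))
z = 23 (z = Add(25, Mul(-1, 2)) = Add(25, -2) = 23)
Function('H')(G, D) = 17 (Function('H')(G, D) = Add(-6, 23) = 17)
Function('A')(x, u) = Add(Rational(13, 9), u) (Function('A')(x, u) = Add(Add(Rational(-1, 3), Mul(Rational(1, 9), 16)), u) = Add(Add(Rational(-1, 3), Rational(16, 9)), u) = Add(Rational(13, 9), u))
Pow(Add(Function('A')(Function('h')(-29, Function('T')(6)), Function('H')(-29, 13)), -5882704), -1) = Pow(Add(Add(Rational(13, 9), 17), -5882704), -1) = Pow(Add(Rational(166, 9), -5882704), -1) = Pow(Rational(-52944170, 9), -1) = Rational(-9, 52944170)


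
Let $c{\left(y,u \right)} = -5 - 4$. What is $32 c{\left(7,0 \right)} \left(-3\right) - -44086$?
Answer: $44950$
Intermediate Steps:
$c{\left(y,u \right)} = -9$
$32 c{\left(7,0 \right)} \left(-3\right) - -44086 = 32 \left(-9\right) \left(-3\right) - -44086 = \left(-288\right) \left(-3\right) + 44086 = 864 + 44086 = 44950$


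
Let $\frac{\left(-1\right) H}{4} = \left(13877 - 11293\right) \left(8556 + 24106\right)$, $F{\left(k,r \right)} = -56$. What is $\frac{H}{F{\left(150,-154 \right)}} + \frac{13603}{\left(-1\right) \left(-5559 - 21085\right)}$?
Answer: $\frac{160622621571}{26644} \approx 6.0285 \cdot 10^{6}$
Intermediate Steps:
$H = -337594432$ ($H = - 4 \left(13877 - 11293\right) \left(8556 + 24106\right) = - 4 \cdot 2584 \cdot 32662 = \left(-4\right) 84398608 = -337594432$)
$\frac{H}{F{\left(150,-154 \right)}} + \frac{13603}{\left(-1\right) \left(-5559 - 21085\right)} = - \frac{337594432}{-56} + \frac{13603}{\left(-1\right) \left(-5559 - 21085\right)} = \left(-337594432\right) \left(- \frac{1}{56}\right) + \frac{13603}{\left(-1\right) \left(-5559 - 21085\right)} = 6028472 + \frac{13603}{\left(-1\right) \left(-26644\right)} = 6028472 + \frac{13603}{26644} = \frac{160622621571}{26644}$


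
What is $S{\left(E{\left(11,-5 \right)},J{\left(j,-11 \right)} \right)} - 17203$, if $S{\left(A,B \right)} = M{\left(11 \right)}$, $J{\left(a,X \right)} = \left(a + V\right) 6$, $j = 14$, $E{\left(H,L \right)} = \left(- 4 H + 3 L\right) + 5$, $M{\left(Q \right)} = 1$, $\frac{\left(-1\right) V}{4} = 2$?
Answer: $-17202$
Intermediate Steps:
$V = -8$ ($V = \left(-4\right) 2 = -8$)
$E{\left(H,L \right)} = 5 - 4 H + 3 L$
$J{\left(a,X \right)} = -48 + 6 a$ ($J{\left(a,X \right)} = \left(a - 8\right) 6 = \left(-8 + a\right) 6 = -48 + 6 a$)
$S{\left(A,B \right)} = 1$
$S{\left(E{\left(11,-5 \right)},J{\left(j,-11 \right)} \right)} - 17203 = 1 - 17203 = -17202$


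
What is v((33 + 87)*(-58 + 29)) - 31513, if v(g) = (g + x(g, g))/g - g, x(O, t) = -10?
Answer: -9755135/348 ≈ -28032.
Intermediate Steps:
v(g) = -g + (-10 + g)/g (v(g) = (g - 10)/g - g = (-10 + g)/g - g = -g + (-10 + g)/g)
v((33 + 87)*(-58 + 29)) - 31513 = (1 - (33 + 87)*(-58 + 29) - 10*1/((-58 + 29)*(33 + 87))) - 31513 = (1 - 120*(-29) - 10/(120*(-29))) - 31513 = (1 - 1*(-3480) - 10/(-3480)) - 31513 = (1 + 3480 - 10*(-1/3480)) - 31513 = (1 + 3480 + 1/348) - 31513 = 1211389/348 - 31513 = -9755135/348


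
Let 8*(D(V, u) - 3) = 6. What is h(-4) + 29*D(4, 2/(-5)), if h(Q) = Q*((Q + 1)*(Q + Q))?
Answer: 51/4 ≈ 12.750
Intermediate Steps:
D(V, u) = 15/4 (D(V, u) = 3 + (⅛)*6 = 3 + ¾ = 15/4)
h(Q) = 2*Q²*(1 + Q) (h(Q) = Q*((1 + Q)*(2*Q)) = Q*(2*Q*(1 + Q)) = 2*Q²*(1 + Q))
h(-4) + 29*D(4, 2/(-5)) = 2*(-4)²*(1 - 4) + 29*(15/4) = 2*16*(-3) + 435/4 = -96 + 435/4 = 51/4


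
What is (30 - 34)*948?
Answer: -3792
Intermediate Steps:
(30 - 34)*948 = -4*948 = -3792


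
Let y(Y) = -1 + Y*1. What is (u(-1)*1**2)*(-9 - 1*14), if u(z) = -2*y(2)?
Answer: 46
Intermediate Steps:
y(Y) = -1 + Y
u(z) = -2 (u(z) = -2*(-1 + 2) = -2*1 = -2)
(u(-1)*1**2)*(-9 - 1*14) = (-2*1**2)*(-9 - 1*14) = (-2*1)*(-9 - 14) = -2*(-23) = 46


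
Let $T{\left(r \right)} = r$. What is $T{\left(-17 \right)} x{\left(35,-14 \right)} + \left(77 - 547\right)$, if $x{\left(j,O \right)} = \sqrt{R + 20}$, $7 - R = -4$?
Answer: $-470 - 17 \sqrt{31} \approx -564.65$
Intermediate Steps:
$R = 11$ ($R = 7 - -4 = 7 + 4 = 11$)
$x{\left(j,O \right)} = \sqrt{31}$ ($x{\left(j,O \right)} = \sqrt{11 + 20} = \sqrt{31}$)
$T{\left(-17 \right)} x{\left(35,-14 \right)} + \left(77 - 547\right) = - 17 \sqrt{31} + \left(77 - 547\right) = - 17 \sqrt{31} - 470 = -470 - 17 \sqrt{31}$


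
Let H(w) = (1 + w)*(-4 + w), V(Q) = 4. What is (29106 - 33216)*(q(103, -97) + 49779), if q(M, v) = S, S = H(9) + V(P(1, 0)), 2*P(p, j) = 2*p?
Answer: -204813630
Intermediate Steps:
P(p, j) = p (P(p, j) = (2*p)/2 = p)
S = 54 (S = (-4 + 9**2 - 3*9) + 4 = (-4 + 81 - 27) + 4 = 50 + 4 = 54)
q(M, v) = 54
(29106 - 33216)*(q(103, -97) + 49779) = (29106 - 33216)*(54 + 49779) = -4110*49833 = -204813630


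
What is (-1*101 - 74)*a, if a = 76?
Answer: -13300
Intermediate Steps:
(-1*101 - 74)*a = (-1*101 - 74)*76 = (-101 - 74)*76 = -175*76 = -13300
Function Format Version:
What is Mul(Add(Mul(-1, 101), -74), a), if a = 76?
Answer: -13300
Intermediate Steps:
Mul(Add(Mul(-1, 101), -74), a) = Mul(Add(Mul(-1, 101), -74), 76) = Mul(Add(-101, -74), 76) = Mul(-175, 76) = -13300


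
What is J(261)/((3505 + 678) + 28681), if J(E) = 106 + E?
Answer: 367/32864 ≈ 0.011167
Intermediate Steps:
J(261)/((3505 + 678) + 28681) = (106 + 261)/((3505 + 678) + 28681) = 367/(4183 + 28681) = 367/32864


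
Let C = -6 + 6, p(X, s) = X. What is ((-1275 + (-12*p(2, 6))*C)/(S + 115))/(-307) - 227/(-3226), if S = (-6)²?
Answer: 14636189/149547682 ≈ 0.097870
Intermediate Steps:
C = 0
S = 36
((-1275 + (-12*p(2, 6))*C)/(S + 115))/(-307) - 227/(-3226) = ((-1275 - 12*2*0)/(36 + 115))/(-307) - 227/(-3226) = ((-1275 - 24*0)/151)*(-1/307) - 227*(-1/3226) = ((-1275 + 0)*(1/151))*(-1/307) + 227/3226 = -1275*1/151*(-1/307) + 227/3226 = -1275/151*(-1/307) + 227/3226 = 1275/46357 + 227/3226 = 14636189/149547682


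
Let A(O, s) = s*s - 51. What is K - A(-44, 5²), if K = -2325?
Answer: -2899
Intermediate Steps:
A(O, s) = -51 + s² (A(O, s) = s² - 51 = -51 + s²)
K - A(-44, 5²) = -2325 - (-51 + (5²)²) = -2325 - (-51 + 25²) = -2325 - (-51 + 625) = -2325 - 1*574 = -2325 - 574 = -2899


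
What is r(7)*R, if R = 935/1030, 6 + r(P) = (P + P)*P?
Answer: 8602/103 ≈ 83.515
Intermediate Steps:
r(P) = -6 + 2*P² (r(P) = -6 + (P + P)*P = -6 + (2*P)*P = -6 + 2*P²)
R = 187/206 (R = 935*(1/1030) = 187/206 ≈ 0.90777)
r(7)*R = (-6 + 2*7²)*(187/206) = (-6 + 2*49)*(187/206) = (-6 + 98)*(187/206) = 92*(187/206) = 8602/103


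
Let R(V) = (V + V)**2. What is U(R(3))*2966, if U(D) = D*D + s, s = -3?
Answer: 3835038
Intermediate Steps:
R(V) = 4*V**2 (R(V) = (2*V)**2 = 4*V**2)
U(D) = -3 + D**2 (U(D) = D*D - 3 = D**2 - 3 = -3 + D**2)
U(R(3))*2966 = (-3 + (4*3**2)**2)*2966 = (-3 + (4*9)**2)*2966 = (-3 + 36**2)*2966 = (-3 + 1296)*2966 = 1293*2966 = 3835038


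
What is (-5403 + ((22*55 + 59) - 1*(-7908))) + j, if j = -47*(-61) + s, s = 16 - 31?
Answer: 6626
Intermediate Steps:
s = -15
j = 2852 (j = -47*(-61) - 15 = 2867 - 15 = 2852)
(-5403 + ((22*55 + 59) - 1*(-7908))) + j = (-5403 + ((22*55 + 59) - 1*(-7908))) + 2852 = (-5403 + ((1210 + 59) + 7908)) + 2852 = (-5403 + (1269 + 7908)) + 2852 = (-5403 + 9177) + 2852 = 3774 + 2852 = 6626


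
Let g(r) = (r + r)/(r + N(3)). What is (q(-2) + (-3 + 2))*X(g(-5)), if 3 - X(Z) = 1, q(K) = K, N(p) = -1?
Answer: -6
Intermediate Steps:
g(r) = 2*r/(-1 + r) (g(r) = (r + r)/(r - 1) = (2*r)/(-1 + r) = 2*r/(-1 + r))
X(Z) = 2 (X(Z) = 3 - 1*1 = 3 - 1 = 2)
(q(-2) + (-3 + 2))*X(g(-5)) = (-2 + (-3 + 2))*2 = (-2 - 1)*2 = -3*2 = -6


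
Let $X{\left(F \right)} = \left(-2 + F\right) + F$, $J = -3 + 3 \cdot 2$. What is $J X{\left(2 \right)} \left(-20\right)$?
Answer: $-120$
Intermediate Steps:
$J = 3$ ($J = -3 + 6 = 3$)
$X{\left(F \right)} = -2 + 2 F$
$J X{\left(2 \right)} \left(-20\right) = 3 \left(-2 + 2 \cdot 2\right) \left(-20\right) = 3 \left(-2 + 4\right) \left(-20\right) = 3 \cdot 2 \left(-20\right) = 6 \left(-20\right) = -120$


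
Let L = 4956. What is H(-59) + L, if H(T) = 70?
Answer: 5026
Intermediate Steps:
H(-59) + L = 70 + 4956 = 5026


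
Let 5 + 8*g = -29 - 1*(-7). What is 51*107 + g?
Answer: 43629/8 ≈ 5453.6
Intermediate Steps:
g = -27/8 (g = -5/8 + (-29 - 1*(-7))/8 = -5/8 + (-29 + 7)/8 = -5/8 + (1/8)*(-22) = -5/8 - 11/4 = -27/8 ≈ -3.3750)
51*107 + g = 51*107 - 27/8 = 5457 - 27/8 = 43629/8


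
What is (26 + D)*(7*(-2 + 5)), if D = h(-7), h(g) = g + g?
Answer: 252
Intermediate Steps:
h(g) = 2*g
D = -14 (D = 2*(-7) = -14)
(26 + D)*(7*(-2 + 5)) = (26 - 14)*(7*(-2 + 5)) = 12*(7*3) = 12*21 = 252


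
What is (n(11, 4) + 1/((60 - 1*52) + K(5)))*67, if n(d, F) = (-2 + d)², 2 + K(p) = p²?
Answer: 168304/31 ≈ 5429.2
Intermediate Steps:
K(p) = -2 + p²
(n(11, 4) + 1/((60 - 1*52) + K(5)))*67 = ((-2 + 11)² + 1/((60 - 1*52) + (-2 + 5²)))*67 = (9² + 1/((60 - 52) + (-2 + 25)))*67 = (81 + 1/(8 + 23))*67 = (81 + 1/31)*67 = (2512/31)*67 = 168304/31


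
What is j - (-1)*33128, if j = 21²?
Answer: 33569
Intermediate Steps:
j = 441
j - (-1)*33128 = 441 - (-1)*33128 = 441 - 1*(-33128) = 441 + 33128 = 33569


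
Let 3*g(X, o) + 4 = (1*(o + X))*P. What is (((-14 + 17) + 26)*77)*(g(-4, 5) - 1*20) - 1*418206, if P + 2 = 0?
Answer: -467332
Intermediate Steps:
P = -2 (P = -2 + 0 = -2)
g(X, o) = -4/3 - 2*X/3 - 2*o/3 (g(X, o) = -4/3 + ((1*(o + X))*(-2))/3 = -4/3 + ((1*(X + o))*(-2))/3 = -4/3 + ((X + o)*(-2))/3 = -4/3 + (-2*X - 2*o)/3 = -4/3 + (-2*X/3 - 2*o/3) = -4/3 - 2*X/3 - 2*o/3)
(((-14 + 17) + 26)*77)*(g(-4, 5) - 1*20) - 1*418206 = (((-14 + 17) + 26)*77)*((-4/3 - ⅔*(-4) - ⅔*5) - 1*20) - 1*418206 = ((3 + 26)*77)*((-4/3 + 8/3 - 10/3) - 20) - 418206 = (29*77)*(-2 - 20) - 418206 = 2233*(-22) - 418206 = -49126 - 418206 = -467332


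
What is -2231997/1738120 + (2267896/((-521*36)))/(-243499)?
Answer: -2547434628002687/1984527729535320 ≈ -1.2836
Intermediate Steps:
-2231997/1738120 + (2267896/((-521*36)))/(-243499) = -2231997*1/1738120 + (2267896/(-18756))*(-1/243499) = -2231997/1738120 + (2267896*(-1/18756))*(-1/243499) = -2231997/1738120 - 566974/4689*(-1/243499) = -2231997/1738120 + 566974/1141766811 = -2547434628002687/1984527729535320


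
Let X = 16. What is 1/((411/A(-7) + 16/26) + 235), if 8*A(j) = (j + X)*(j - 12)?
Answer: 741/160343 ≈ 0.0046213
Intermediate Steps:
A(j) = (-12 + j)*(16 + j)/8 (A(j) = ((j + 16)*(j - 12))/8 = ((16 + j)*(-12 + j))/8 = ((-12 + j)*(16 + j))/8 = (-12 + j)*(16 + j)/8)
1/((411/A(-7) + 16/26) + 235) = 1/((411/(-24 + (1/2)*(-7) + (1/8)*(-7)**2) + 16/26) + 235) = 1/((411/(-24 - 7/2 + (1/8)*49) + 16*(1/26)) + 235) = 1/((411/(-24 - 7/2 + 49/8) + 8/13) + 235) = 1/((411/(-171/8) + 8/13) + 235) = 1/((411*(-8/171) + 8/13) + 235) = 1/((-1096/57 + 8/13) + 235) = 1/(-13792/741 + 235) = 1/(160343/741) = 741/160343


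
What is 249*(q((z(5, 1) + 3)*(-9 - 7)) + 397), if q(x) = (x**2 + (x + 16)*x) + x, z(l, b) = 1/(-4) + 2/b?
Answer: 2653593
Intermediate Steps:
z(l, b) = -1/4 + 2/b (z(l, b) = 1*(-1/4) + 2/b = -1/4 + 2/b)
q(x) = x + x**2 + x*(16 + x) (q(x) = (x**2 + (16 + x)*x) + x = (x**2 + x*(16 + x)) + x = x + x**2 + x*(16 + x))
249*(q((z(5, 1) + 3)*(-9 - 7)) + 397) = 249*((((1/4)*(8 - 1*1)/1 + 3)*(-9 - 7))*(17 + 2*(((1/4)*(8 - 1*1)/1 + 3)*(-9 - 7))) + 397) = 249*((((1/4)*1*(8 - 1) + 3)*(-16))*(17 + 2*(((1/4)*1*(8 - 1) + 3)*(-16))) + 397) = 249*((((1/4)*1*7 + 3)*(-16))*(17 + 2*(((1/4)*1*7 + 3)*(-16))) + 397) = 249*(((7/4 + 3)*(-16))*(17 + 2*((7/4 + 3)*(-16))) + 397) = 249*(((19/4)*(-16))*(17 + 2*((19/4)*(-16))) + 397) = 249*(-76*(17 + 2*(-76)) + 397) = 249*(-76*(17 - 152) + 397) = 249*(-76*(-135) + 397) = 249*(10260 + 397) = 249*10657 = 2653593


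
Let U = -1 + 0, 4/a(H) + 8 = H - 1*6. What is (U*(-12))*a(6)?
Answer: -6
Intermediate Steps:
a(H) = 4/(-14 + H) (a(H) = 4/(-8 + (H - 1*6)) = 4/(-8 + (H - 6)) = 4/(-8 + (-6 + H)) = 4/(-14 + H))
U = -1
(U*(-12))*a(6) = (-1*(-12))*(4/(-14 + 6)) = 12*(4/(-8)) = 12*(4*(-1/8)) = 12*(-1/2) = -6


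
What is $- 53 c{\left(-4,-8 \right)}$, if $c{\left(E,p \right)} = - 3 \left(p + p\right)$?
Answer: $-2544$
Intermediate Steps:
$c{\left(E,p \right)} = - 6 p$ ($c{\left(E,p \right)} = - 3 \cdot 2 p = - 6 p$)
$- 53 c{\left(-4,-8 \right)} = - 53 \left(\left(-6\right) \left(-8\right)\right) = \left(-53\right) 48 = -2544$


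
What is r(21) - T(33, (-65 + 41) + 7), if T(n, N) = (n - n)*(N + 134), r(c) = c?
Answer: 21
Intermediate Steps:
T(n, N) = 0 (T(n, N) = 0*(134 + N) = 0)
r(21) - T(33, (-65 + 41) + 7) = 21 - 1*0 = 21 + 0 = 21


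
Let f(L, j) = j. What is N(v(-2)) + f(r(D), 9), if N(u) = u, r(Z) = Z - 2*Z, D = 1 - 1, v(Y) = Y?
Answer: 7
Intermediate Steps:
D = 0
r(Z) = -Z
N(v(-2)) + f(r(D), 9) = -2 + 9 = 7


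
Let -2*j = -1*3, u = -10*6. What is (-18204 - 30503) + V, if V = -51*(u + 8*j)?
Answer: -46259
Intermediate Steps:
u = -60 (u = -2*30 = -60)
j = 3/2 (j = -(-1)*3/2 = -1/2*(-3) = 3/2 ≈ 1.5000)
V = 2448 (V = -51*(-60 + 8*(3/2)) = -51*(-60 + 12) = -51*(-48) = 2448)
(-18204 - 30503) + V = (-18204 - 30503) + 2448 = -48707 + 2448 = -46259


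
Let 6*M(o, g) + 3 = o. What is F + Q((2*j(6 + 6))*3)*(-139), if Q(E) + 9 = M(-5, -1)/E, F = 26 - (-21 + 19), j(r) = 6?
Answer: 34672/27 ≈ 1284.1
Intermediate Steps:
M(o, g) = -½ + o/6
F = 28 (F = 26 - 1*(-2) = 26 + 2 = 28)
Q(E) = -9 - 4/(3*E) (Q(E) = -9 + (-½ + (⅙)*(-5))/E = -9 + (-½ - ⅚)/E = -9 - 4/(3*E))
F + Q((2*j(6 + 6))*3)*(-139) = 28 + (-9 - 4/(3*((2*6)*3)))*(-139) = 28 + (-9 - 4/(3*(12*3)))*(-139) = 28 + (-9 - 4/3/36)*(-139) = 28 + (-9 - 4/3*1/36)*(-139) = 28 + (-9 - 1/27)*(-139) = 28 - 244/27*(-139) = 28 + 33916/27 = 34672/27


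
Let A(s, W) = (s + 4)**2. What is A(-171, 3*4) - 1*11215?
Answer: 16674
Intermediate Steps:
A(s, W) = (4 + s)**2
A(-171, 3*4) - 1*11215 = (4 - 171)**2 - 1*11215 = (-167)**2 - 11215 = 27889 - 11215 = 16674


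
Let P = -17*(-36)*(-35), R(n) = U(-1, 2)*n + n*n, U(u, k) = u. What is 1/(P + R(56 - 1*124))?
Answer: -1/16728 ≈ -5.9780e-5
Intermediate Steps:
R(n) = n² - n (R(n) = -n + n*n = -n + n² = n² - n)
P = -21420 (P = 612*(-35) = -21420)
1/(P + R(56 - 1*124)) = 1/(-21420 + (56 - 1*124)*(-1 + (56 - 1*124))) = 1/(-21420 + (56 - 124)*(-1 + (56 - 124))) = 1/(-21420 - 68*(-1 - 68)) = 1/(-21420 - 68*(-69)) = 1/(-21420 + 4692) = 1/(-16728) = -1/16728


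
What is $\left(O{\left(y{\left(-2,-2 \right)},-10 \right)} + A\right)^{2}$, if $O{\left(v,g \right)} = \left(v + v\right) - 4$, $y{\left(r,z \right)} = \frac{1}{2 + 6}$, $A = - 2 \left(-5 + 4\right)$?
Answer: $\frac{49}{16} \approx 3.0625$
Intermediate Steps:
$A = 2$ ($A = \left(-2\right) \left(-1\right) = 2$)
$y{\left(r,z \right)} = \frac{1}{8}$
$O{\left(v,g \right)} = -4 + 2 v$ ($O{\left(v,g \right)} = 2 v - 4 = -4 + 2 v$)
$\left(O{\left(y{\left(-2,-2 \right)},-10 \right)} + A\right)^{2} = \left(\left(-4 + 2 \cdot \frac{1}{8}\right) + 2\right)^{2} = \left(\left(-4 + \frac{1}{4}\right) + 2\right)^{2} = \left(- \frac{15}{4} + 2\right)^{2} = \left(- \frac{7}{4}\right)^{2} = \frac{49}{16}$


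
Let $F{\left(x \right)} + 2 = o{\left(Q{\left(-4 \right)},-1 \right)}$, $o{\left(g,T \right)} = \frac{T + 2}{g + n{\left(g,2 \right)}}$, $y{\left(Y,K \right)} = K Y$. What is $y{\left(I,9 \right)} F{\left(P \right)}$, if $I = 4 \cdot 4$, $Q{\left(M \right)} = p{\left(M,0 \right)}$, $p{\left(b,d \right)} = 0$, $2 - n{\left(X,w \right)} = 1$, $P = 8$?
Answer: $-144$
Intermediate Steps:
$n{\left(X,w \right)} = 1$ ($n{\left(X,w \right)} = 2 - 1 = 1$)
$Q{\left(M \right)} = 0$
$I = 16$
$o{\left(g,T \right)} = \frac{2 + T}{1 + g}$ ($o{\left(g,T \right)} = \frac{T + 2}{g + 1} = \frac{2 + T}{1 + g}$)
$F{\left(x \right)} = -1$ ($F{\left(x \right)} = -2 + \frac{2 - 1}{1 + 0} = -2 + 1^{-1} \cdot 1 = -2 + 1 \cdot 1 = -2 + 1 = -1$)
$y{\left(I,9 \right)} F{\left(P \right)} = 9 \cdot 16 \left(-1\right) = 144 \left(-1\right) = -144$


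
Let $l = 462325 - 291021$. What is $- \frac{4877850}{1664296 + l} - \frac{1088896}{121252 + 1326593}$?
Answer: $- \frac{181222964617}{53153285640} \approx -3.4094$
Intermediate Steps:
$l = 171304$ ($l = 462325 - 291021 = 171304$)
$- \frac{4877850}{1664296 + l} - \frac{1088896}{121252 + 1326593} = - \frac{4877850}{1664296 + 171304} - \frac{1088896}{121252 + 1326593} = - \frac{4877850}{1835600} - \frac{1088896}{1447845} = \left(-4877850\right) \frac{1}{1835600} - \frac{1088896}{1447845} = - \frac{97557}{36712} - \frac{1088896}{1447845} = - \frac{181222964617}{53153285640}$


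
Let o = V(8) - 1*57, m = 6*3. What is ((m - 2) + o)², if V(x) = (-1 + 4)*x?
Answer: 289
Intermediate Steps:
m = 18
V(x) = 3*x
o = -33 (o = 3*8 - 1*57 = 24 - 57 = -33)
((m - 2) + o)² = ((18 - 2) - 33)² = (16 - 33)² = (-17)² = 289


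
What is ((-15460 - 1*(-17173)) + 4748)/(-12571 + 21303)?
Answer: 6461/8732 ≈ 0.73992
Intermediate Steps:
((-15460 - 1*(-17173)) + 4748)/(-12571 + 21303) = ((-15460 + 17173) + 4748)/8732 = (1713 + 4748)*(1/8732) = 6461*(1/8732) = 6461/8732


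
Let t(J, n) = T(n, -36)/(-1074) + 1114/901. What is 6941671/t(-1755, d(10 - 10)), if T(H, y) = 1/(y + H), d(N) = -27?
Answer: 423188296225002/75376369 ≈ 5.6143e+6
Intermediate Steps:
T(H, y) = 1/(H + y)
t(J, n) = 1114/901 - 1/(1074*(-36 + n)) (t(J, n) = 1/((n - 36)*(-1074)) + 1114/901 = -1/1074/(-36 + n) + 1114*(1/901) = -1/(1074*(-36 + n)) + 1114/901 = 1114/901 - 1/(1074*(-36 + n)))
6941671/t(-1755, d(10 - 10)) = 6941671/(((-43072597 + 1196436*(-27))/(967674*(-36 - 27)))) = 6941671/(((1/967674)*(-43072597 - 32303772)/(-63))) = 6941671/(((1/967674)*(-1/63)*(-75376369))) = 6941671/(75376369/60963462) = 6941671*(60963462/75376369) = 423188296225002/75376369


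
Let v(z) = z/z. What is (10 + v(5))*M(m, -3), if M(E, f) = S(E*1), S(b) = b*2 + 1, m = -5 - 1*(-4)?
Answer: -11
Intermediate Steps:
m = -1 (m = -5 + 4 = -1)
S(b) = 1 + 2*b (S(b) = 2*b + 1 = 1 + 2*b)
M(E, f) = 1 + 2*E (M(E, f) = 1 + 2*(E*1) = 1 + 2*E)
v(z) = 1
(10 + v(5))*M(m, -3) = (10 + 1)*(1 + 2*(-1)) = 11*(1 - 2) = 11*(-1) = -11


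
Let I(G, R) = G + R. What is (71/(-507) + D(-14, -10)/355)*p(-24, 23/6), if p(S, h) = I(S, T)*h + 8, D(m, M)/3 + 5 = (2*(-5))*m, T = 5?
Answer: -7007057/107991 ≈ -64.885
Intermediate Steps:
D(m, M) = -15 - 30*m (D(m, M) = -15 + 3*((2*(-5))*m) = -15 + 3*(-10*m) = -15 - 30*m)
p(S, h) = 8 + h*(5 + S) (p(S, h) = (S + 5)*h + 8 = (5 + S)*h + 8 = h*(5 + S) + 8 = 8 + h*(5 + S))
(71/(-507) + D(-14, -10)/355)*p(-24, 23/6) = (71/(-507) + (-15 - 30*(-14))/355)*(8 + (23/6)*(5 - 24)) = (71*(-1/507) + (-15 + 420)*(1/355))*(8 + (23*(1/6))*(-19)) = (-71/507 + 405*(1/355))*(8 + (23/6)*(-19)) = (-71/507 + 81/71)*(8 - 437/6) = (36026/35997)*(-389/6) = -7007057/107991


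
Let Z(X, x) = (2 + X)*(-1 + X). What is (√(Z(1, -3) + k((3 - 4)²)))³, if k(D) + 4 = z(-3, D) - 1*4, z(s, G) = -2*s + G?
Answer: -I ≈ -1.0*I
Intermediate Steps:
Z(X, x) = (-1 + X)*(2 + X)
z(s, G) = G - 2*s
k(D) = -2 + D (k(D) = -4 + ((D - 2*(-3)) - 1*4) = -4 + ((D + 6) - 4) = -4 + ((6 + D) - 4) = -4 + (2 + D) = -2 + D)
(√(Z(1, -3) + k((3 - 4)²)))³ = (√((-2 + 1 + 1²) + (-2 + (3 - 4)²)))³ = (√((-2 + 1 + 1) + (-2 + (-1)²)))³ = (√(0 + (-2 + 1)))³ = (√(0 - 1))³ = (√(-1))³ = I³ = -I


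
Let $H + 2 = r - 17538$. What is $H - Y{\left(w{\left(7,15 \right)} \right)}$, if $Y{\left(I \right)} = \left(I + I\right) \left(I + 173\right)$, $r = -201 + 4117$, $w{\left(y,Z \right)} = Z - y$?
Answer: $-16520$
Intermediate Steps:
$r = 3916$
$Y{\left(I \right)} = 2 I \left(173 + I\right)$
$H = -13624$ ($H = -2 + \left(3916 - 17538\right) = -2 - 13622 = -13624$)
$H - Y{\left(w{\left(7,15 \right)} \right)} = -13624 - 2 \left(15 - 7\right) \left(173 + \left(15 - 7\right)\right) = -13624 - 2 \cdot 8 \left(173 + 8\right) = -13624 - 2 \cdot 8 \cdot 181 = -13624 - 2896 = -16520$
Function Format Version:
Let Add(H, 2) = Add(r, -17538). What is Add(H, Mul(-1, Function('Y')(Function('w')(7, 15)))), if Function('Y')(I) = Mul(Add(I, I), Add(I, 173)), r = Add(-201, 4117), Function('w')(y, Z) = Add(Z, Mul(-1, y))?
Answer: -16520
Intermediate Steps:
r = 3916
Function('Y')(I) = Mul(2, I, Add(173, I)) (Function('Y')(I) = Mul(Mul(2, I), Add(173, I)) = Mul(2, I, Add(173, I)))
H = -13624 (H = Add(-2, Add(3916, -17538)) = Add(-2, -13622) = -13624)
Add(H, Mul(-1, Function('Y')(Function('w')(7, 15)))) = Add(-13624, Mul(-1, Mul(2, Add(15, Mul(-1, 7)), Add(173, Add(15, Mul(-1, 7)))))) = Add(-13624, Mul(-1, Mul(2, Add(15, -7), Add(173, Add(15, -7))))) = Add(-13624, Mul(-1, Mul(2, 8, Add(173, 8)))) = Add(-13624, Mul(-1, Mul(2, 8, 181))) = Add(-13624, Mul(-1, 2896)) = Add(-13624, -2896) = -16520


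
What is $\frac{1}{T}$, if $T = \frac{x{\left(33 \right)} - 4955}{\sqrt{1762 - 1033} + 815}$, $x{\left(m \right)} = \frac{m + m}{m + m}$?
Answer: $- \frac{421}{2477} \approx -0.16996$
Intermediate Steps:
$x{\left(m \right)} = 1$ ($x{\left(m \right)} = \frac{2 m}{2 m} = 2 m \frac{1}{2 m} = 1$)
$T = - \frac{2477}{421}$ ($T = \frac{1 - 4955}{\sqrt{1762 - 1033} + 815} = - \frac{4954}{\sqrt{729} + 815} = - \frac{4954}{27 + 815} = - \frac{4954}{842} = \left(-4954\right) \frac{1}{842} = - \frac{2477}{421} \approx -5.8836$)
$\frac{1}{T} = \frac{1}{- \frac{2477}{421}} = - \frac{421}{2477}$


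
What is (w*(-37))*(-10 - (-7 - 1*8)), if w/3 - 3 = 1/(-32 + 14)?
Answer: -9805/6 ≈ -1634.2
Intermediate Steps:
w = 53/6 (w = 9 + 3/(-32 + 14) = 9 + 3/(-18) = 9 + 3*(-1/18) = 9 - ⅙ = 53/6 ≈ 8.8333)
(w*(-37))*(-10 - (-7 - 1*8)) = ((53/6)*(-37))*(-10 - (-7 - 1*8)) = -1961*(-10 - (-7 - 8))/6 = -1961*(-10 - 1*(-15))/6 = -1961*(-10 + 15)/6 = -1961/6*5 = -9805/6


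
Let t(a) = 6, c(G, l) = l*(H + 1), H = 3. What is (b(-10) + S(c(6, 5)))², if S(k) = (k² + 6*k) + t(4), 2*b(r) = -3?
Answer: 1100401/4 ≈ 2.7510e+5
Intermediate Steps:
c(G, l) = 4*l (c(G, l) = l*(3 + 1) = l*4 = 4*l)
b(r) = -3/2 (b(r) = (½)*(-3) = -3/2)
S(k) = 6 + k² + 6*k (S(k) = (k² + 6*k) + 6 = 6 + k² + 6*k)
(b(-10) + S(c(6, 5)))² = (-3/2 + (6 + (4*5)² + 6*(4*5)))² = (-3/2 + (6 + 20² + 6*20))² = (-3/2 + (6 + 400 + 120))² = (-3/2 + 526)² = (1049/2)² = 1100401/4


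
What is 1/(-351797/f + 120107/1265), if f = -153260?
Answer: 7754956/754104881 ≈ 0.010284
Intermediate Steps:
1/(-351797/f + 120107/1265) = 1/(-351797/(-153260) + 120107/1265) = 1/(-351797*(-1/153260) + 120107*(1/1265)) = 1/(351797/153260 + 120107/1265) = 1/(754104881/7754956) = 7754956/754104881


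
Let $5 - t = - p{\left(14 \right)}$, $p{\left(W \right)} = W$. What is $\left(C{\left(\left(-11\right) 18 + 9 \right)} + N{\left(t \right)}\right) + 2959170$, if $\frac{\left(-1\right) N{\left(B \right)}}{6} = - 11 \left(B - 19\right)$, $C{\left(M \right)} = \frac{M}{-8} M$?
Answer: $\frac{23637639}{8} \approx 2.9547 \cdot 10^{6}$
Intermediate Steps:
$t = 19$ ($t = 5 - \left(-1\right) 14 = 5 - -14 = 5 + 14 = 19$)
$C{\left(M \right)} = - \frac{M^{2}}{8}$ ($C{\left(M \right)} = - \frac{M}{8} M = - \frac{M^{2}}{8}$)
$N{\left(B \right)} = -1254 + 66 B$ ($N{\left(B \right)} = - 6 \left(- 11 \left(B - 19\right)\right) = - 6 \left(- 11 \left(-19 + B\right)\right) = - 6 \left(209 - 11 B\right) = -1254 + 66 B$)
$\left(C{\left(\left(-11\right) 18 + 9 \right)} + N{\left(t \right)}\right) + 2959170 = \left(- \frac{\left(\left(-11\right) 18 + 9\right)^{2}}{8} + \left(-1254 + 66 \cdot 19\right)\right) + 2959170 = \left(- \frac{\left(-198 + 9\right)^{2}}{8} + \left(-1254 + 1254\right)\right) + 2959170 = \left(- \frac{\left(-189\right)^{2}}{8} + 0\right) + 2959170 = \left(\left(- \frac{1}{8}\right) 35721 + 0\right) + 2959170 = \left(- \frac{35721}{8} + 0\right) + 2959170 = - \frac{35721}{8} + 2959170 = \frac{23637639}{8}$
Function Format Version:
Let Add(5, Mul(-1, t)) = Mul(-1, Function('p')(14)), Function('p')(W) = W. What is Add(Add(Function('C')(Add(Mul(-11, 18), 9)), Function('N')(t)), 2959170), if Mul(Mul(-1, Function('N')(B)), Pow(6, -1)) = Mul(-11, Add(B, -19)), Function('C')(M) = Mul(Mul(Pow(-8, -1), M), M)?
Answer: Rational(23637639, 8) ≈ 2.9547e+6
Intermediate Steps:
t = 19 (t = Add(5, Mul(-1, Mul(-1, 14))) = Add(5, Mul(-1, -14)) = Add(5, 14) = 19)
Function('C')(M) = Mul(Rational(-1, 8), Pow(M, 2)) (Function('C')(M) = Mul(Mul(Rational(-1, 8), M), M) = Mul(Rational(-1, 8), Pow(M, 2)))
Function('N')(B) = Add(-1254, Mul(66, B)) (Function('N')(B) = Mul(-6, Mul(-11, Add(B, -19))) = Mul(-6, Mul(-11, Add(-19, B))) = Mul(-6, Add(209, Mul(-11, B))) = Add(-1254, Mul(66, B)))
Add(Add(Function('C')(Add(Mul(-11, 18), 9)), Function('N')(t)), 2959170) = Add(Add(Mul(Rational(-1, 8), Pow(Add(Mul(-11, 18), 9), 2)), Add(-1254, Mul(66, 19))), 2959170) = Add(Add(Mul(Rational(-1, 8), Pow(Add(-198, 9), 2)), Add(-1254, 1254)), 2959170) = Add(Add(Mul(Rational(-1, 8), Pow(-189, 2)), 0), 2959170) = Add(Add(Mul(Rational(-1, 8), 35721), 0), 2959170) = Add(Add(Rational(-35721, 8), 0), 2959170) = Add(Rational(-35721, 8), 2959170) = Rational(23637639, 8)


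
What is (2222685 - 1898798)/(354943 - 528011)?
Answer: -323887/173068 ≈ -1.8714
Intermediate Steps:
(2222685 - 1898798)/(354943 - 528011) = 323887/(-173068) = 323887*(-1/173068) = -323887/173068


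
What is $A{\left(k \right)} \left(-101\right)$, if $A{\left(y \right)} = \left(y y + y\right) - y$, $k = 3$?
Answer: $-909$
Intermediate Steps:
$A{\left(y \right)} = y^{2}$ ($A{\left(y \right)} = \left(y^{2} + y\right) - y = \left(y + y^{2}\right) - y = y^{2}$)
$A{\left(k \right)} \left(-101\right) = 3^{2} \left(-101\right) = 9 \left(-101\right) = -909$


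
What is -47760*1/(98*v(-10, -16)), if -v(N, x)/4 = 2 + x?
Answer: -2985/343 ≈ -8.7026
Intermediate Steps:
v(N, x) = -8 - 4*x (v(N, x) = -4*(2 + x) = -8 - 4*x)
-47760*1/(98*v(-10, -16)) = -47760*1/(98*(-8 - 4*(-16))) = -47760*1/(98*(-8 + 64)) = -47760/(98*56) = -47760/5488 = -47760*1/5488 = -2985/343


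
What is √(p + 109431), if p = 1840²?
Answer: √3495031 ≈ 1869.5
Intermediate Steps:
p = 3385600
√(p + 109431) = √(3385600 + 109431) = √3495031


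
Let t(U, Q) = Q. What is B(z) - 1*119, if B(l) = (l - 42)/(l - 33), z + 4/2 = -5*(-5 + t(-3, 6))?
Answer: -4711/40 ≈ -117.78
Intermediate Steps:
z = -7 (z = -2 - 5*(-5 + 6) = -2 - 5*1 = -2 - 5 = -7)
B(l) = (-42 + l)/(-33 + l)
B(z) - 1*119 = (-42 - 7)/(-33 - 7) - 1*119 = -49/(-40) - 119 = -1/40*(-49) - 119 = 49/40 - 119 = -4711/40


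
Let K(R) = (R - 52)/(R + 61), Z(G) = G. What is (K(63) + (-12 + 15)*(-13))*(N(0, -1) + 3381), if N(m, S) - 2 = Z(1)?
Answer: -4081950/31 ≈ -1.3168e+5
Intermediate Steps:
K(R) = (-52 + R)/(61 + R)
N(m, S) = 3 (N(m, S) = 2 + 1 = 3)
(K(63) + (-12 + 15)*(-13))*(N(0, -1) + 3381) = ((-52 + 63)/(61 + 63) + (-12 + 15)*(-13))*(3 + 3381) = (11/124 + 3*(-13))*3384 = ((1/124)*11 - 39)*3384 = (11/124 - 39)*3384 = -4825/124*3384 = -4081950/31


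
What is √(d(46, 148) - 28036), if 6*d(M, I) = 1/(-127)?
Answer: I*√16278935946/762 ≈ 167.44*I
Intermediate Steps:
d(M, I) = -1/762 (d(M, I) = (⅙)/(-127) = (⅙)*(-1/127) = -1/762)
√(d(46, 148) - 28036) = √(-1/762 - 28036) = √(-21363433/762) = I*√16278935946/762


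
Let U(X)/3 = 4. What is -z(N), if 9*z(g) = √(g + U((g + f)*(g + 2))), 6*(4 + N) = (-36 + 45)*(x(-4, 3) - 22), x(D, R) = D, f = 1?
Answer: -I*√31/9 ≈ -0.61864*I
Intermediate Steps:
U(X) = 12 (U(X) = 3*4 = 12)
N = -43 (N = -4 + ((-36 + 45)*(-4 - 22))/6 = -4 + (9*(-26))/6 = -4 + (⅙)*(-234) = -4 - 39 = -43)
z(g) = √(12 + g)/9 (z(g) = √(g + 12)/9 = √(12 + g)/9)
-z(N) = -√(12 - 43)/9 = -√(-31)/9 = -I*√31/9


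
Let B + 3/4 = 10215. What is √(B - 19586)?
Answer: I*√37487/2 ≈ 96.808*I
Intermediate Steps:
B = 40857/4 (B = -¾ + 10215 = 40857/4 ≈ 10214.)
√(B - 19586) = √(40857/4 - 19586) = √(-37487/4) = I*√37487/2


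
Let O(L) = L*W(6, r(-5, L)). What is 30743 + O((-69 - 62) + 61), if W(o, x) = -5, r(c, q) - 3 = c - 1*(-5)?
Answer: 31093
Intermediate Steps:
r(c, q) = 8 + c (r(c, q) = 3 + (c - 1*(-5)) = 3 + (c + 5) = 3 + (5 + c) = 8 + c)
O(L) = -5*L (O(L) = L*(-5) = -5*L)
30743 + O((-69 - 62) + 61) = 30743 - 5*((-69 - 62) + 61) = 30743 - 5*(-131 + 61) = 30743 - 5*(-70) = 30743 + 350 = 31093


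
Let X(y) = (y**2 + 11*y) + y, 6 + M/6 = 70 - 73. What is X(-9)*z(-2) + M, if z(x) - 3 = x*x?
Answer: -243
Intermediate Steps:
M = -54 (M = -36 + 6*(70 - 73) = -36 + 6*(-3) = -36 - 18 = -54)
X(y) = y**2 + 12*y
z(x) = 3 + x**2 (z(x) = 3 + x*x = 3 + x**2)
X(-9)*z(-2) + M = (-9*(12 - 9))*(3 + (-2)**2) - 54 = (-9*3)*(3 + 4) - 54 = -27*7 - 54 = -189 - 54 = -243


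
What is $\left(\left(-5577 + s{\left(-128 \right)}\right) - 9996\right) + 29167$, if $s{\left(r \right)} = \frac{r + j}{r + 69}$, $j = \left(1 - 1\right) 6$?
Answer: $\frac{802174}{59} \approx 13596.0$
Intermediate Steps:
$j = 0$ ($j = 0 \cdot 6 = 0$)
$s{\left(r \right)} = \frac{r}{69 + r}$ ($s{\left(r \right)} = \frac{r + 0}{r + 69} = \frac{r}{69 + r}$)
$\left(\left(-5577 + s{\left(-128 \right)}\right) - 9996\right) + 29167 = \left(\left(-5577 - \frac{128}{69 - 128}\right) - 9996\right) + 29167 = \left(\left(-5577 - \frac{128}{-59}\right) - 9996\right) + 29167 = \left(\left(-5577 - - \frac{128}{59}\right) - 9996\right) + 29167 = \left(\left(-5577 + \frac{128}{59}\right) - 9996\right) + 29167 = \left(- \frac{328915}{59} - 9996\right) + 29167 = - \frac{918679}{59} + 29167 = \frac{802174}{59}$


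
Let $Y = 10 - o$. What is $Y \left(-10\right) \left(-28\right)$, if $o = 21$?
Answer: $-3080$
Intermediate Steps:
$Y = -11$ ($Y = 10 - 21 = -11$)
$Y \left(-10\right) \left(-28\right) = \left(-11\right) \left(-10\right) \left(-28\right) = 110 \left(-28\right) = -3080$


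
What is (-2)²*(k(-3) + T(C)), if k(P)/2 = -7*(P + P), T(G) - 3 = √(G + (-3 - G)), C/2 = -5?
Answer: 348 + 4*I*√3 ≈ 348.0 + 6.9282*I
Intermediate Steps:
C = -10 (C = 2*(-5) = -10)
T(G) = 3 + I*√3 (T(G) = 3 + √(G + (-3 - G)) = 3 + √(-3) = 3 + I*√3)
k(P) = -28*P (k(P) = 2*(-7*(P + P)) = 2*(-14*P) = -28*P)
(-2)²*(k(-3) + T(C)) = (-2)²*(-28*(-3) + (3 + I*√3)) = 4*(84 + (3 + I*√3)) = 4*(87 + I*√3) = 348 + 4*I*√3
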